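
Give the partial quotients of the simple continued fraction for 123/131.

[0; 1, 15, 2, 1, 2]

Run the Euclidean algorithm on 123 and 131; the successive quotients are the partial quotients a_0, a_1, ... (each step inverts the fractional part left over by the previous one):
  123 = 0*131 + 123, so a_0 = 0.
  131 = 1*123 + 8, so a_1 = 1.
  123 = 15*8 + 3, so a_2 = 15.
  8 = 2*3 + 2, so a_3 = 2.
  3 = 1*2 + 1, so a_4 = 1.
  2 = 2*1 + 0, so a_5 = 2.
The remainder reaches 0 after 6 divisions, so the expansion has 6 partial quotients, read off in order.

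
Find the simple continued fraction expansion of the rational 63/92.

[0; 1, 2, 5, 1, 4]

Run the Euclidean algorithm on 63 and 92; the successive quotients are the partial quotients a_0, a_1, ... (each step inverts the fractional part left over by the previous one):
  63 = 0*92 + 63, so a_0 = 0.
  92 = 1*63 + 29, so a_1 = 1.
  63 = 2*29 + 5, so a_2 = 2.
  29 = 5*5 + 4, so a_3 = 5.
  5 = 1*4 + 1, so a_4 = 1.
  4 = 4*1 + 0, so a_5 = 4.
The remainder reaches 0 after 6 divisions, so the expansion has 6 partial quotients, read off in order.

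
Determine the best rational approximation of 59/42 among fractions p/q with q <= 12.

Expand x = 59/42 as a continued fraction with the Euclidean algorithm:
  59 = 1*42 + 17, so a_0 = 1.
  42 = 2*17 + 8, so a_1 = 2.
  17 = 2*8 + 1, so a_2 = 2.
  8 = 8*1 + 0, so a_3 = 8.
so x = [1; 2, 2, 8].
Convergents (p_i = a_i*p_{i-1} + p_{i-2}, q_i = a_i*q_{i-1} + q_{i-2} with p_{-2}=0, p_{-1}=1, q_{-2}=1, q_{-1}=0), until the denominator exceeds 12:
  i=0: a_0=1, p_0 = 1*1 + 0 = 1, q_0 = 1*0 + 1 = 1.
  i=1: a_1=2, p_1 = 2*1 + 1 = 3, q_1 = 2*1 + 0 = 2.
  i=2: a_2=2, p_2 = 2*3 + 1 = 7, q_2 = 2*2 + 1 = 5.
  i=3: a_3=8, p_3 = 8*7 + 3 = 59, q_3 = 8*5 + 2 = 42.
q_3 = 42 > 12, so the last convergent with denominator <= 12 is p_2/q_2 = 7/5.
The closest fraction with denominator <= 12 is either p_2/q_2 or the intermediate fraction (k*p_2 + p_1)/(k*q_2 + q_1) with the largest k >= 1 whose denominator stays <= 12; these approach x as k grows, and every other convergent or intermediate fraction in range is farther away.
Largest k: floor((12 - q_1)/q_2) = floor((12 - 2)/5) = 2.
That gives (2*7 + 3)/(2*5 + 2) = 17/12.
Compare the errors: |x - 7/5| = |59*5 - 7*42|/(42*5) = 1/210, and |x - 17/12| = |59*12 - 17*42|/(42*12) = 6/504.
Cross-multiplying, 1*504 = 504 < 1260 = 6*210, so 1/210 is smaller: the convergent 7/5 is closer to x than 17/12.

7/5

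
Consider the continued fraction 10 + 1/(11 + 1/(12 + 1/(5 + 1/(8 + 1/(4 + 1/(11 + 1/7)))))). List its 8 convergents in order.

10/1, 111/11, 1342/133, 6821/676, 55910/5541, 230461/22840, 2590981/256781, 18367328/1820307

Using the convergent recurrence p_i = a_i*p_{i-1} + p_{i-2}, q_i = a_i*q_{i-1} + q_{i-2} with p_{-2}=0, p_{-1}=1, q_{-2}=1, q_{-1}=0:
  i=0: a_0=10, p_0 = 10*1 + 0 = 10, q_0 = 10*0 + 1 = 1.
  i=1: a_1=11, p_1 = 11*10 + 1 = 111, q_1 = 11*1 + 0 = 11.
  i=2: a_2=12, p_2 = 12*111 + 10 = 1342, q_2 = 12*11 + 1 = 133.
  i=3: a_3=5, p_3 = 5*1342 + 111 = 6821, q_3 = 5*133 + 11 = 676.
  i=4: a_4=8, p_4 = 8*6821 + 1342 = 55910, q_4 = 8*676 + 133 = 5541.
  i=5: a_5=4, p_5 = 4*55910 + 6821 = 230461, q_5 = 4*5541 + 676 = 22840.
  i=6: a_6=11, p_6 = 11*230461 + 55910 = 2590981, q_6 = 11*22840 + 5541 = 256781.
  i=7: a_7=7, p_7 = 7*2590981 + 230461 = 18367328, q_7 = 7*256781 + 22840 = 1820307.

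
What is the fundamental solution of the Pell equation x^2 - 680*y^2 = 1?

(x, y) = (339, 13)

First expand sqrt(680) as a continued fraction. With x_i = (sqrt(680) + m_i)/d_i and (m_0, d_0) = (0, 1): a_0 = floor(sqrt(680)) = 26, since 26^2 = 676 <= 680 < 729 = 27^2.
Iterate m_{i+1} = d_i*a_i - m_i, d_{i+1} = (680 - m_{i+1}^2)/d_i, a_{i+1} = floor((a_0 + m_{i+1})/d_{i+1}):
  m_1 = 1*26 - 0 = 26, d_1 = (680 - 26^2)/1 = 4/1 = 4, a_1 = floor((26 + 26)/4) = 13.
  m_2 = 4*13 - 26 = 26, d_2 = (680 - 26^2)/4 = 4/4 = 1, a_2 = floor((26 + 26)/1) = 52.
  m_3 = 1*52 - 26 = 26, d_3 = (680 - 26^2)/1 = 4/1 = 4: (m_3, d_3) = (m_1, d_1) = (26, 4), so from here the quotients repeat a_1, a_2; the period length is 2.
So sqrt(680) = [26; (13, 52)] with period length k = 2.
k is even, so the fundamental solution of x^2 - 680y^2 = 1 is (p_{k-1}, q_{k-1}) = (p_1, q_1); compute convergents through index 1.
Convergents (p_i = a_i*p_{i-1} + p_{i-2}, q_i = a_i*q_{i-1} + q_{i-2} with p_{-2}=0, p_{-1}=1, q_{-2}=1, q_{-1}=0):
  i=0: a_0=26, p_0 = 26*1 + 0 = 26, q_0 = 26*0 + 1 = 1.
  i=1: a_1=13, p_1 = 13*26 + 1 = 339, q_1 = 13*1 + 0 = 13.
Check: 339^2 - 680*13^2 = 114921 - 114920 = 1, so (x, y) = (339, 13) solves the equation, and by the theorem it is the least positive solution.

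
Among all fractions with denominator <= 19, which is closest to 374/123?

58/19

Expand x = 374/123 as a continued fraction with the Euclidean algorithm:
  374 = 3*123 + 5, so a_0 = 3.
  123 = 24*5 + 3, so a_1 = 24.
  5 = 1*3 + 2, so a_2 = 1.
  3 = 1*2 + 1, so a_3 = 1.
  2 = 2*1 + 0, so a_4 = 2.
so x = [3; 24, 1, 1, 2].
Convergents (p_i = a_i*p_{i-1} + p_{i-2}, q_i = a_i*q_{i-1} + q_{i-2} with p_{-2}=0, p_{-1}=1, q_{-2}=1, q_{-1}=0), until the denominator exceeds 19:
  i=0: a_0=3, p_0 = 3*1 + 0 = 3, q_0 = 3*0 + 1 = 1.
  i=1: a_1=24, p_1 = 24*3 + 1 = 73, q_1 = 24*1 + 0 = 24.
q_1 = 24 > 19, so the last convergent with denominator <= 19 is p_0/q_0 = 3/1.
The closest fraction with denominator <= 19 is either p_0/q_0 or the intermediate fraction (k*p_0 + p_{-1})/(k*q_0 + q_{-1}) with the largest k >= 1 whose denominator stays <= 19; these approach x as k grows, and every other convergent or intermediate fraction in range is farther away.
Largest k: floor((19 - q_{-1})/q_0) = floor((19 - 0)/1) = 19 (using the seeds p_{-1} = 1, q_{-1} = 0).
That gives (19*3 + 1)/(19*1 + 0) = 58/19.
Compare the errors: |x - 3/1| = |374*1 - 3*123|/(123*1) = 5/123, and |x - 58/19| = |374*19 - 58*123|/(123*19) = 28/2337.
Cross-multiplying, 28*123 = 3444 < 11685 = 5*2337, so 28/2337 is smaller: the intermediate fraction 58/19 is closer to x than 3/1.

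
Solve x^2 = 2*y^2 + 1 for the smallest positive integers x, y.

(x, y) = (3, 2)

First expand sqrt(2) as a continued fraction. With x_i = (sqrt(2) + m_i)/d_i and (m_0, d_0) = (0, 1): a_0 = floor(sqrt(2)) = 1, since 1^2 = 1 <= 2 < 4 = 2^2.
Iterate m_{i+1} = d_i*a_i - m_i, d_{i+1} = (2 - m_{i+1}^2)/d_i, a_{i+1} = floor((a_0 + m_{i+1})/d_{i+1}):
  m_1 = 1*1 - 0 = 1, d_1 = (2 - 1^2)/1 = 1/1 = 1, a_1 = floor((1 + 1)/1) = 2.
  m_2 = 1*2 - 1 = 1, d_2 = (2 - 1^2)/1 = 1/1 = 1: (m_2, d_2) = (m_1, d_1) = (1, 1), so from here the quotient a_1 repeats; the period length is 1.
So sqrt(2) = [1; (2)] with period length k = 1.
k is odd, so (p_{k-1}, q_{k-1}) only solves x^2 - 2y^2 = -1 and the fundamental solution of x^2 - 2y^2 = 1 is (p_{2k-1}, q_{2k-1}) = (p_1, q_1); compute convergents through index 1, running through the period twice.
Convergents (p_i = a_i*p_{i-1} + p_{i-2}, q_i = a_i*q_{i-1} + q_{i-2} with p_{-2}=0, p_{-1}=1, q_{-2}=1, q_{-1}=0):
  i=0: a_0=1, p_0 = 1*1 + 0 = 1, q_0 = 1*0 + 1 = 1.
  i=1: a_1=2, p_1 = 2*1 + 1 = 3, q_1 = 2*1 + 0 = 2.
Indeed p_0^2 - 2*q_0^2 = 1 - 2 = -1, not +1.
Check: 3^2 - 2*2^2 = 9 - 8 = 1, so (x, y) = (3, 2) solves the equation, and by the theorem it is the least positive solution.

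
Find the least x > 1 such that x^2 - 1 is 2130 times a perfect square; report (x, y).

First expand sqrt(2130) as a continued fraction. With x_i = (sqrt(2130) + m_i)/d_i and (m_0, d_0) = (0, 1): a_0 = floor(sqrt(2130)) = 46, since 46^2 = 2116 <= 2130 < 2209 = 47^2.
Iterate m_{i+1} = d_i*a_i - m_i, d_{i+1} = (2130 - m_{i+1}^2)/d_i, a_{i+1} = floor((a_0 + m_{i+1})/d_{i+1}):
  m_1 = 1*46 - 0 = 46, d_1 = (2130 - 46^2)/1 = 14/1 = 14, a_1 = floor((46 + 46)/14) = 6.
  m_2 = 14*6 - 46 = 38, d_2 = (2130 - 38^2)/14 = 686/14 = 49, a_2 = floor((46 + 38)/49) = 1.
  m_3 = 49*1 - 38 = 11, d_3 = (2130 - 11^2)/49 = 2009/49 = 41, a_3 = floor((46 + 11)/41) = 1.
  m_4 = 41*1 - 11 = 30, d_4 = (2130 - 30^2)/41 = 1230/41 = 30, a_4 = floor((46 + 30)/30) = 2.
  m_5 = 30*2 - 30 = 30, d_5 = (2130 - 30^2)/30 = 1230/30 = 41, a_5 = floor((46 + 30)/41) = 1.
  m_6 = 41*1 - 30 = 11, d_6 = (2130 - 11^2)/41 = 2009/41 = 49, a_6 = floor((46 + 11)/49) = 1.
  m_7 = 49*1 - 11 = 38, d_7 = (2130 - 38^2)/49 = 686/49 = 14, a_7 = floor((46 + 38)/14) = 6.
  m_8 = 14*6 - 38 = 46, d_8 = (2130 - 46^2)/14 = 14/14 = 1, a_8 = floor((46 + 46)/1) = 92.
  m_9 = 1*92 - 46 = 46, d_9 = (2130 - 46^2)/1 = 14/1 = 14: (m_9, d_9) = (m_1, d_1) = (46, 14), so from here the quotients repeat a_1, ..., a_8; the period length is 8.
So sqrt(2130) = [46; (6, 1, 1, 2, 1, 1, 6, 92)] with period length k = 8.
k is even, so the fundamental solution of x^2 - 2130y^2 = 1 is (p_{k-1}, q_{k-1}) = (p_7, q_7); compute convergents through index 7.
Convergents (p_i = a_i*p_{i-1} + p_{i-2}, q_i = a_i*q_{i-1} + q_{i-2} with p_{-2}=0, p_{-1}=1, q_{-2}=1, q_{-1}=0):
  i=0: a_0=46, p_0 = 46*1 + 0 = 46, q_0 = 46*0 + 1 = 1.
  i=1: a_1=6, p_1 = 6*46 + 1 = 277, q_1 = 6*1 + 0 = 6.
  i=2: a_2=1, p_2 = 1*277 + 46 = 323, q_2 = 1*6 + 1 = 7.
  i=3: a_3=1, p_3 = 1*323 + 277 = 600, q_3 = 1*7 + 6 = 13.
  i=4: a_4=2, p_4 = 2*600 + 323 = 1523, q_4 = 2*13 + 7 = 33.
  i=5: a_5=1, p_5 = 1*1523 + 600 = 2123, q_5 = 1*33 + 13 = 46.
  i=6: a_6=1, p_6 = 1*2123 + 1523 = 3646, q_6 = 1*46 + 33 = 79.
  i=7: a_7=6, p_7 = 6*3646 + 2123 = 23999, q_7 = 6*79 + 46 = 520.
Check: 23999^2 - 2130*520^2 = 575952001 - 575952000 = 1, so (x, y) = (23999, 520) solves the equation, and by the theorem it is the least positive solution.

(x, y) = (23999, 520)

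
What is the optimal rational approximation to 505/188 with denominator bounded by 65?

Expand x = 505/188 as a continued fraction with the Euclidean algorithm:
  505 = 2*188 + 129, so a_0 = 2.
  188 = 1*129 + 59, so a_1 = 1.
  129 = 2*59 + 11, so a_2 = 2.
  59 = 5*11 + 4, so a_3 = 5.
  11 = 2*4 + 3, so a_4 = 2.
  4 = 1*3 + 1, so a_5 = 1.
  3 = 3*1 + 0, so a_6 = 3.
so x = [2; 1, 2, 5, 2, 1, 3].
Convergents (p_i = a_i*p_{i-1} + p_{i-2}, q_i = a_i*q_{i-1} + q_{i-2} with p_{-2}=0, p_{-1}=1, q_{-2}=1, q_{-1}=0), until the denominator exceeds 65:
  i=0: a_0=2, p_0 = 2*1 + 0 = 2, q_0 = 2*0 + 1 = 1.
  i=1: a_1=1, p_1 = 1*2 + 1 = 3, q_1 = 1*1 + 0 = 1.
  i=2: a_2=2, p_2 = 2*3 + 2 = 8, q_2 = 2*1 + 1 = 3.
  i=3: a_3=5, p_3 = 5*8 + 3 = 43, q_3 = 5*3 + 1 = 16.
  i=4: a_4=2, p_4 = 2*43 + 8 = 94, q_4 = 2*16 + 3 = 35.
  i=5: a_5=1, p_5 = 1*94 + 43 = 137, q_5 = 1*35 + 16 = 51.
  i=6: a_6=3, p_6 = 3*137 + 94 = 505, q_6 = 3*51 + 35 = 188.
q_6 = 188 > 65, so the last convergent with denominator <= 65 is p_5/q_5 = 137/51.
The closest fraction with denominator <= 65 is either p_5/q_5 or the intermediate fraction (k*p_5 + p_4)/(k*q_5 + q_4) with the largest k >= 1 whose denominator stays <= 65; these approach x as k grows, and every other convergent or intermediate fraction in range is farther away.
Largest k: floor((65 - q_4)/q_5) = floor((65 - 35)/51) = 0.
Since k = 0, no intermediate fraction beyond p_5/q_5 has denominator <= 65, so the convergent 137/51 is the closest (its error is |505*51 - 137*188|/(188*51) = 1/9588).

137/51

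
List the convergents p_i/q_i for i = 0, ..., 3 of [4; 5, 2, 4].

Using the convergent recurrence p_i = a_i*p_{i-1} + p_{i-2}, q_i = a_i*q_{i-1} + q_{i-2} with p_{-2}=0, p_{-1}=1, q_{-2}=1, q_{-1}=0:
  i=0: a_0=4, p_0 = 4*1 + 0 = 4, q_0 = 4*0 + 1 = 1.
  i=1: a_1=5, p_1 = 5*4 + 1 = 21, q_1 = 5*1 + 0 = 5.
  i=2: a_2=2, p_2 = 2*21 + 4 = 46, q_2 = 2*5 + 1 = 11.
  i=3: a_3=4, p_3 = 4*46 + 21 = 205, q_3 = 4*11 + 5 = 49.

4/1, 21/5, 46/11, 205/49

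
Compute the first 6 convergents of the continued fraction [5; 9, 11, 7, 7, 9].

Using the convergent recurrence p_i = a_i*p_{i-1} + p_{i-2}, q_i = a_i*q_{i-1} + q_{i-2} with p_{-2}=0, p_{-1}=1, q_{-2}=1, q_{-1}=0:
  i=0: a_0=5, p_0 = 5*1 + 0 = 5, q_0 = 5*0 + 1 = 1.
  i=1: a_1=9, p_1 = 9*5 + 1 = 46, q_1 = 9*1 + 0 = 9.
  i=2: a_2=11, p_2 = 11*46 + 5 = 511, q_2 = 11*9 + 1 = 100.
  i=3: a_3=7, p_3 = 7*511 + 46 = 3623, q_3 = 7*100 + 9 = 709.
  i=4: a_4=7, p_4 = 7*3623 + 511 = 25872, q_4 = 7*709 + 100 = 5063.
  i=5: a_5=9, p_5 = 9*25872 + 3623 = 236471, q_5 = 9*5063 + 709 = 46276.

5/1, 46/9, 511/100, 3623/709, 25872/5063, 236471/46276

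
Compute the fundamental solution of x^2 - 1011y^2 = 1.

(x, y) = (8426, 265)

First expand sqrt(1011) as a continued fraction. With x_i = (sqrt(1011) + m_i)/d_i and (m_0, d_0) = (0, 1): a_0 = floor(sqrt(1011)) = 31, since 31^2 = 961 <= 1011 < 1024 = 32^2.
Iterate m_{i+1} = d_i*a_i - m_i, d_{i+1} = (1011 - m_{i+1}^2)/d_i, a_{i+1} = floor((a_0 + m_{i+1})/d_{i+1}):
  m_1 = 1*31 - 0 = 31, d_1 = (1011 - 31^2)/1 = 50/1 = 50, a_1 = floor((31 + 31)/50) = 1.
  m_2 = 50*1 - 31 = 19, d_2 = (1011 - 19^2)/50 = 650/50 = 13, a_2 = floor((31 + 19)/13) = 3.
  m_3 = 13*3 - 19 = 20, d_3 = (1011 - 20^2)/13 = 611/13 = 47, a_3 = floor((31 + 20)/47) = 1.
  m_4 = 47*1 - 20 = 27, d_4 = (1011 - 27^2)/47 = 282/47 = 6, a_4 = floor((31 + 27)/6) = 9.
  m_5 = 6*9 - 27 = 27, d_5 = (1011 - 27^2)/6 = 282/6 = 47, a_5 = floor((31 + 27)/47) = 1.
  m_6 = 47*1 - 27 = 20, d_6 = (1011 - 20^2)/47 = 611/47 = 13, a_6 = floor((31 + 20)/13) = 3.
  m_7 = 13*3 - 20 = 19, d_7 = (1011 - 19^2)/13 = 650/13 = 50, a_7 = floor((31 + 19)/50) = 1.
  m_8 = 50*1 - 19 = 31, d_8 = (1011 - 31^2)/50 = 50/50 = 1, a_8 = floor((31 + 31)/1) = 62.
  m_9 = 1*62 - 31 = 31, d_9 = (1011 - 31^2)/1 = 50/1 = 50: (m_9, d_9) = (m_1, d_1) = (31, 50), so from here the quotients repeat a_1, ..., a_8; the period length is 8.
So sqrt(1011) = [31; (1, 3, 1, 9, 1, 3, 1, 62)] with period length k = 8.
k is even, so the fundamental solution of x^2 - 1011y^2 = 1 is (p_{k-1}, q_{k-1}) = (p_7, q_7); compute convergents through index 7.
Convergents (p_i = a_i*p_{i-1} + p_{i-2}, q_i = a_i*q_{i-1} + q_{i-2} with p_{-2}=0, p_{-1}=1, q_{-2}=1, q_{-1}=0):
  i=0: a_0=31, p_0 = 31*1 + 0 = 31, q_0 = 31*0 + 1 = 1.
  i=1: a_1=1, p_1 = 1*31 + 1 = 32, q_1 = 1*1 + 0 = 1.
  i=2: a_2=3, p_2 = 3*32 + 31 = 127, q_2 = 3*1 + 1 = 4.
  i=3: a_3=1, p_3 = 1*127 + 32 = 159, q_3 = 1*4 + 1 = 5.
  i=4: a_4=9, p_4 = 9*159 + 127 = 1558, q_4 = 9*5 + 4 = 49.
  i=5: a_5=1, p_5 = 1*1558 + 159 = 1717, q_5 = 1*49 + 5 = 54.
  i=6: a_6=3, p_6 = 3*1717 + 1558 = 6709, q_6 = 3*54 + 49 = 211.
  i=7: a_7=1, p_7 = 1*6709 + 1717 = 8426, q_7 = 1*211 + 54 = 265.
Check: 8426^2 - 1011*265^2 = 70997476 - 70997475 = 1, so (x, y) = (8426, 265) solves the equation, and by the theorem it is the least positive solution.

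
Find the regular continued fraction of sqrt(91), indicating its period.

Write x_i = (sqrt(91) + m_i)/d_i with (m_0, d_0) = (0, 1). a_0 = floor(sqrt(91)) = 9, since 9^2 = 81 <= 91 < 100 = 10^2.
Iterate m_{i+1} = d_i*a_i - m_i, d_{i+1} = (91 - m_{i+1}^2)/d_i, a_{i+1} = floor((a_0 + m_{i+1})/d_{i+1}):
  m_1 = 1*9 - 0 = 9, d_1 = (91 - 9^2)/1 = 10/1 = 10, a_1 = floor((9 + 9)/10) = 1.
  m_2 = 10*1 - 9 = 1, d_2 = (91 - 1^2)/10 = 90/10 = 9, a_2 = floor((9 + 1)/9) = 1.
  m_3 = 9*1 - 1 = 8, d_3 = (91 - 8^2)/9 = 27/9 = 3, a_3 = floor((9 + 8)/3) = 5.
  m_4 = 3*5 - 8 = 7, d_4 = (91 - 7^2)/3 = 42/3 = 14, a_4 = floor((9 + 7)/14) = 1.
  m_5 = 14*1 - 7 = 7, d_5 = (91 - 7^2)/14 = 42/14 = 3, a_5 = floor((9 + 7)/3) = 5.
  m_6 = 3*5 - 7 = 8, d_6 = (91 - 8^2)/3 = 27/3 = 9, a_6 = floor((9 + 8)/9) = 1.
  m_7 = 9*1 - 8 = 1, d_7 = (91 - 1^2)/9 = 90/9 = 10, a_7 = floor((9 + 1)/10) = 1.
  m_8 = 10*1 - 1 = 9, d_8 = (91 - 9^2)/10 = 10/10 = 1, a_8 = floor((9 + 9)/1) = 18.
  m_9 = 1*18 - 9 = 9, d_9 = (91 - 9^2)/1 = 10/1 = 10: (m_9, d_9) = (m_1, d_1) = (9, 10), so from here the quotients repeat a_1, ..., a_8; the period length is 8.
Hence the expansion of sqrt(91) is a_0 = 9 followed by the repeating block 1, 1, 5, 1, 5, 1, 1, 18 (period 8).

[9; (1, 1, 5, 1, 5, 1, 1, 18)]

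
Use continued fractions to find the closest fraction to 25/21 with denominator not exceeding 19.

19/16

Expand x = 25/21 as a continued fraction with the Euclidean algorithm:
  25 = 1*21 + 4, so a_0 = 1.
  21 = 5*4 + 1, so a_1 = 5.
  4 = 4*1 + 0, so a_2 = 4.
so x = [1; 5, 4].
Convergents (p_i = a_i*p_{i-1} + p_{i-2}, q_i = a_i*q_{i-1} + q_{i-2} with p_{-2}=0, p_{-1}=1, q_{-2}=1, q_{-1}=0), until the denominator exceeds 19:
  i=0: a_0=1, p_0 = 1*1 + 0 = 1, q_0 = 1*0 + 1 = 1.
  i=1: a_1=5, p_1 = 5*1 + 1 = 6, q_1 = 5*1 + 0 = 5.
  i=2: a_2=4, p_2 = 4*6 + 1 = 25, q_2 = 4*5 + 1 = 21.
q_2 = 21 > 19, so the last convergent with denominator <= 19 is p_1/q_1 = 6/5.
The closest fraction with denominator <= 19 is either p_1/q_1 or the intermediate fraction (k*p_1 + p_0)/(k*q_1 + q_0) with the largest k >= 1 whose denominator stays <= 19; these approach x as k grows, and every other convergent or intermediate fraction in range is farther away.
Largest k: floor((19 - q_0)/q_1) = floor((19 - 1)/5) = 3.
That gives (3*6 + 1)/(3*5 + 1) = 19/16.
Compare the errors: |x - 6/5| = |25*5 - 6*21|/(21*5) = 1/105, and |x - 19/16| = |25*16 - 19*21|/(21*16) = 1/336.
Cross-multiplying, 1*105 = 105 < 336 = 1*336, so 1/336 is smaller: the intermediate fraction 19/16 is closer to x than 6/5.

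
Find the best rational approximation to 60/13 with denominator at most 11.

Expand x = 60/13 as a continued fraction with the Euclidean algorithm:
  60 = 4*13 + 8, so a_0 = 4.
  13 = 1*8 + 5, so a_1 = 1.
  8 = 1*5 + 3, so a_2 = 1.
  5 = 1*3 + 2, so a_3 = 1.
  3 = 1*2 + 1, so a_4 = 1.
  2 = 2*1 + 0, so a_5 = 2.
so x = [4; 1, 1, 1, 1, 2].
Convergents (p_i = a_i*p_{i-1} + p_{i-2}, q_i = a_i*q_{i-1} + q_{i-2} with p_{-2}=0, p_{-1}=1, q_{-2}=1, q_{-1}=0), until the denominator exceeds 11:
  i=0: a_0=4, p_0 = 4*1 + 0 = 4, q_0 = 4*0 + 1 = 1.
  i=1: a_1=1, p_1 = 1*4 + 1 = 5, q_1 = 1*1 + 0 = 1.
  i=2: a_2=1, p_2 = 1*5 + 4 = 9, q_2 = 1*1 + 1 = 2.
  i=3: a_3=1, p_3 = 1*9 + 5 = 14, q_3 = 1*2 + 1 = 3.
  i=4: a_4=1, p_4 = 1*14 + 9 = 23, q_4 = 1*3 + 2 = 5.
  i=5: a_5=2, p_5 = 2*23 + 14 = 60, q_5 = 2*5 + 3 = 13.
q_5 = 13 > 11, so the last convergent with denominator <= 11 is p_4/q_4 = 23/5.
The closest fraction with denominator <= 11 is either p_4/q_4 or the intermediate fraction (k*p_4 + p_3)/(k*q_4 + q_3) with the largest k >= 1 whose denominator stays <= 11; these approach x as k grows, and every other convergent or intermediate fraction in range is farther away.
Largest k: floor((11 - q_3)/q_4) = floor((11 - 3)/5) = 1.
That gives (1*23 + 14)/(1*5 + 3) = 37/8.
Compare the errors: |x - 23/5| = |60*5 - 23*13|/(13*5) = 1/65, and |x - 37/8| = |60*8 - 37*13|/(13*8) = 1/104.
Cross-multiplying, 1*65 = 65 < 104 = 1*104, so 1/104 is smaller: the intermediate fraction 37/8 is closer to x than 23/5.

37/8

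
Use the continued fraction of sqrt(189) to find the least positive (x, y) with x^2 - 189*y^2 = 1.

First expand sqrt(189) as a continued fraction. With x_i = (sqrt(189) + m_i)/d_i and (m_0, d_0) = (0, 1): a_0 = floor(sqrt(189)) = 13, since 13^2 = 169 <= 189 < 196 = 14^2.
Iterate m_{i+1} = d_i*a_i - m_i, d_{i+1} = (189 - m_{i+1}^2)/d_i, a_{i+1} = floor((a_0 + m_{i+1})/d_{i+1}):
  m_1 = 1*13 - 0 = 13, d_1 = (189 - 13^2)/1 = 20/1 = 20, a_1 = floor((13 + 13)/20) = 1.
  m_2 = 20*1 - 13 = 7, d_2 = (189 - 7^2)/20 = 140/20 = 7, a_2 = floor((13 + 7)/7) = 2.
  m_3 = 7*2 - 7 = 7, d_3 = (189 - 7^2)/7 = 140/7 = 20, a_3 = floor((13 + 7)/20) = 1.
  m_4 = 20*1 - 7 = 13, d_4 = (189 - 13^2)/20 = 20/20 = 1, a_4 = floor((13 + 13)/1) = 26.
  m_5 = 1*26 - 13 = 13, d_5 = (189 - 13^2)/1 = 20/1 = 20: (m_5, d_5) = (m_1, d_1) = (13, 20), so from here the quotients repeat a_1, ..., a_4; the period length is 4.
So sqrt(189) = [13; (1, 2, 1, 26)] with period length k = 4.
k is even, so the fundamental solution of x^2 - 189y^2 = 1 is (p_{k-1}, q_{k-1}) = (p_3, q_3); compute convergents through index 3.
Convergents (p_i = a_i*p_{i-1} + p_{i-2}, q_i = a_i*q_{i-1} + q_{i-2} with p_{-2}=0, p_{-1}=1, q_{-2}=1, q_{-1}=0):
  i=0: a_0=13, p_0 = 13*1 + 0 = 13, q_0 = 13*0 + 1 = 1.
  i=1: a_1=1, p_1 = 1*13 + 1 = 14, q_1 = 1*1 + 0 = 1.
  i=2: a_2=2, p_2 = 2*14 + 13 = 41, q_2 = 2*1 + 1 = 3.
  i=3: a_3=1, p_3 = 1*41 + 14 = 55, q_3 = 1*3 + 1 = 4.
Check: 55^2 - 189*4^2 = 3025 - 3024 = 1, so (x, y) = (55, 4) solves the equation, and by the theorem it is the least positive solution.

(x, y) = (55, 4)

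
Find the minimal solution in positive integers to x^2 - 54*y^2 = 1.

(x, y) = (485, 66)

First expand sqrt(54) as a continued fraction. With x_i = (sqrt(54) + m_i)/d_i and (m_0, d_0) = (0, 1): a_0 = floor(sqrt(54)) = 7, since 7^2 = 49 <= 54 < 64 = 8^2.
Iterate m_{i+1} = d_i*a_i - m_i, d_{i+1} = (54 - m_{i+1}^2)/d_i, a_{i+1} = floor((a_0 + m_{i+1})/d_{i+1}):
  m_1 = 1*7 - 0 = 7, d_1 = (54 - 7^2)/1 = 5/1 = 5, a_1 = floor((7 + 7)/5) = 2.
  m_2 = 5*2 - 7 = 3, d_2 = (54 - 3^2)/5 = 45/5 = 9, a_2 = floor((7 + 3)/9) = 1.
  m_3 = 9*1 - 3 = 6, d_3 = (54 - 6^2)/9 = 18/9 = 2, a_3 = floor((7 + 6)/2) = 6.
  m_4 = 2*6 - 6 = 6, d_4 = (54 - 6^2)/2 = 18/2 = 9, a_4 = floor((7 + 6)/9) = 1.
  m_5 = 9*1 - 6 = 3, d_5 = (54 - 3^2)/9 = 45/9 = 5, a_5 = floor((7 + 3)/5) = 2.
  m_6 = 5*2 - 3 = 7, d_6 = (54 - 7^2)/5 = 5/5 = 1, a_6 = floor((7 + 7)/1) = 14.
  m_7 = 1*14 - 7 = 7, d_7 = (54 - 7^2)/1 = 5/1 = 5: (m_7, d_7) = (m_1, d_1) = (7, 5), so from here the quotients repeat a_1, ..., a_6; the period length is 6.
So sqrt(54) = [7; (2, 1, 6, 1, 2, 14)] with period length k = 6.
k is even, so the fundamental solution of x^2 - 54y^2 = 1 is (p_{k-1}, q_{k-1}) = (p_5, q_5); compute convergents through index 5.
Convergents (p_i = a_i*p_{i-1} + p_{i-2}, q_i = a_i*q_{i-1} + q_{i-2} with p_{-2}=0, p_{-1}=1, q_{-2}=1, q_{-1}=0):
  i=0: a_0=7, p_0 = 7*1 + 0 = 7, q_0 = 7*0 + 1 = 1.
  i=1: a_1=2, p_1 = 2*7 + 1 = 15, q_1 = 2*1 + 0 = 2.
  i=2: a_2=1, p_2 = 1*15 + 7 = 22, q_2 = 1*2 + 1 = 3.
  i=3: a_3=6, p_3 = 6*22 + 15 = 147, q_3 = 6*3 + 2 = 20.
  i=4: a_4=1, p_4 = 1*147 + 22 = 169, q_4 = 1*20 + 3 = 23.
  i=5: a_5=2, p_5 = 2*169 + 147 = 485, q_5 = 2*23 + 20 = 66.
Check: 485^2 - 54*66^2 = 235225 - 235224 = 1, so (x, y) = (485, 66) solves the equation, and by the theorem it is the least positive solution.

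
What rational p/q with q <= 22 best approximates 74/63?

20/17

Expand x = 74/63 as a continued fraction with the Euclidean algorithm:
  74 = 1*63 + 11, so a_0 = 1.
  63 = 5*11 + 8, so a_1 = 5.
  11 = 1*8 + 3, so a_2 = 1.
  8 = 2*3 + 2, so a_3 = 2.
  3 = 1*2 + 1, so a_4 = 1.
  2 = 2*1 + 0, so a_5 = 2.
so x = [1; 5, 1, 2, 1, 2].
Convergents (p_i = a_i*p_{i-1} + p_{i-2}, q_i = a_i*q_{i-1} + q_{i-2} with p_{-2}=0, p_{-1}=1, q_{-2}=1, q_{-1}=0), until the denominator exceeds 22:
  i=0: a_0=1, p_0 = 1*1 + 0 = 1, q_0 = 1*0 + 1 = 1.
  i=1: a_1=5, p_1 = 5*1 + 1 = 6, q_1 = 5*1 + 0 = 5.
  i=2: a_2=1, p_2 = 1*6 + 1 = 7, q_2 = 1*5 + 1 = 6.
  i=3: a_3=2, p_3 = 2*7 + 6 = 20, q_3 = 2*6 + 5 = 17.
  i=4: a_4=1, p_4 = 1*20 + 7 = 27, q_4 = 1*17 + 6 = 23.
q_4 = 23 > 22, so the last convergent with denominator <= 22 is p_3/q_3 = 20/17.
The closest fraction with denominator <= 22 is either p_3/q_3 or the intermediate fraction (k*p_3 + p_2)/(k*q_3 + q_2) with the largest k >= 1 whose denominator stays <= 22; these approach x as k grows, and every other convergent or intermediate fraction in range is farther away.
Largest k: floor((22 - q_2)/q_3) = floor((22 - 6)/17) = 0.
Since k = 0, no intermediate fraction beyond p_3/q_3 has denominator <= 22, so the convergent 20/17 is the closest (its error is |74*17 - 20*63|/(63*17) = 2/1071).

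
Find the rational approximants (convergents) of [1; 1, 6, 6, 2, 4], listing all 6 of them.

1/1, 2/1, 13/7, 80/43, 173/93, 772/415

Using the convergent recurrence p_i = a_i*p_{i-1} + p_{i-2}, q_i = a_i*q_{i-1} + q_{i-2} with p_{-2}=0, p_{-1}=1, q_{-2}=1, q_{-1}=0:
  i=0: a_0=1, p_0 = 1*1 + 0 = 1, q_0 = 1*0 + 1 = 1.
  i=1: a_1=1, p_1 = 1*1 + 1 = 2, q_1 = 1*1 + 0 = 1.
  i=2: a_2=6, p_2 = 6*2 + 1 = 13, q_2 = 6*1 + 1 = 7.
  i=3: a_3=6, p_3 = 6*13 + 2 = 80, q_3 = 6*7 + 1 = 43.
  i=4: a_4=2, p_4 = 2*80 + 13 = 173, q_4 = 2*43 + 7 = 93.
  i=5: a_5=4, p_5 = 4*173 + 80 = 772, q_5 = 4*93 + 43 = 415.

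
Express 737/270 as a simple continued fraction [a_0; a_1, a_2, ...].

[2; 1, 2, 1, 2, 3, 7]

Run the Euclidean algorithm on 737 and 270; the successive quotients are the partial quotients a_0, a_1, ... (each step inverts the fractional part left over by the previous one):
  737 = 2*270 + 197, so a_0 = 2.
  270 = 1*197 + 73, so a_1 = 1.
  197 = 2*73 + 51, so a_2 = 2.
  73 = 1*51 + 22, so a_3 = 1.
  51 = 2*22 + 7, so a_4 = 2.
  22 = 3*7 + 1, so a_5 = 3.
  7 = 7*1 + 0, so a_6 = 7.
The remainder reaches 0 after 7 divisions, so the expansion has 7 partial quotients, read off in order.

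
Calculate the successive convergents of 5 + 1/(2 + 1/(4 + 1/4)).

5/1, 11/2, 49/9, 207/38

Using the convergent recurrence p_i = a_i*p_{i-1} + p_{i-2}, q_i = a_i*q_{i-1} + q_{i-2} with p_{-2}=0, p_{-1}=1, q_{-2}=1, q_{-1}=0:
  i=0: a_0=5, p_0 = 5*1 + 0 = 5, q_0 = 5*0 + 1 = 1.
  i=1: a_1=2, p_1 = 2*5 + 1 = 11, q_1 = 2*1 + 0 = 2.
  i=2: a_2=4, p_2 = 4*11 + 5 = 49, q_2 = 4*2 + 1 = 9.
  i=3: a_3=4, p_3 = 4*49 + 11 = 207, q_3 = 4*9 + 2 = 38.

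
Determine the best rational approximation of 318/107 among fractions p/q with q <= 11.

Expand x = 318/107 as a continued fraction with the Euclidean algorithm:
  318 = 2*107 + 104, so a_0 = 2.
  107 = 1*104 + 3, so a_1 = 1.
  104 = 34*3 + 2, so a_2 = 34.
  3 = 1*2 + 1, so a_3 = 1.
  2 = 2*1 + 0, so a_4 = 2.
so x = [2; 1, 34, 1, 2].
Convergents (p_i = a_i*p_{i-1} + p_{i-2}, q_i = a_i*q_{i-1} + q_{i-2} with p_{-2}=0, p_{-1}=1, q_{-2}=1, q_{-1}=0), until the denominator exceeds 11:
  i=0: a_0=2, p_0 = 2*1 + 0 = 2, q_0 = 2*0 + 1 = 1.
  i=1: a_1=1, p_1 = 1*2 + 1 = 3, q_1 = 1*1 + 0 = 1.
  i=2: a_2=34, p_2 = 34*3 + 2 = 104, q_2 = 34*1 + 1 = 35.
q_2 = 35 > 11, so the last convergent with denominator <= 11 is p_1/q_1 = 3/1.
The closest fraction with denominator <= 11 is either p_1/q_1 or the intermediate fraction (k*p_1 + p_0)/(k*q_1 + q_0) with the largest k >= 1 whose denominator stays <= 11; these approach x as k grows, and every other convergent or intermediate fraction in range is farther away.
Largest k: floor((11 - q_0)/q_1) = floor((11 - 1)/1) = 10.
That gives (10*3 + 2)/(10*1 + 1) = 32/11.
Compare the errors: |x - 3/1| = |318*1 - 3*107|/(107*1) = 3/107, and |x - 32/11| = |318*11 - 32*107|/(107*11) = 74/1177.
Cross-multiplying, 3*1177 = 3531 < 7918 = 74*107, so 3/107 is smaller: the convergent 3/1 is closer to x than 32/11.

3/1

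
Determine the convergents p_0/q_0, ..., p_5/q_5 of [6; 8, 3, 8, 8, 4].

Using the convergent recurrence p_i = a_i*p_{i-1} + p_{i-2}, q_i = a_i*q_{i-1} + q_{i-2} with p_{-2}=0, p_{-1}=1, q_{-2}=1, q_{-1}=0:
  i=0: a_0=6, p_0 = 6*1 + 0 = 6, q_0 = 6*0 + 1 = 1.
  i=1: a_1=8, p_1 = 8*6 + 1 = 49, q_1 = 8*1 + 0 = 8.
  i=2: a_2=3, p_2 = 3*49 + 6 = 153, q_2 = 3*8 + 1 = 25.
  i=3: a_3=8, p_3 = 8*153 + 49 = 1273, q_3 = 8*25 + 8 = 208.
  i=4: a_4=8, p_4 = 8*1273 + 153 = 10337, q_4 = 8*208 + 25 = 1689.
  i=5: a_5=4, p_5 = 4*10337 + 1273 = 42621, q_5 = 4*1689 + 208 = 6964.

6/1, 49/8, 153/25, 1273/208, 10337/1689, 42621/6964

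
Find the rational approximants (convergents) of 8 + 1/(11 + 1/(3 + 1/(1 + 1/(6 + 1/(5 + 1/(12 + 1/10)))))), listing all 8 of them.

8/1, 89/11, 275/34, 364/45, 2459/304, 12659/1565, 154367/19084, 1556329/192405

Using the convergent recurrence p_i = a_i*p_{i-1} + p_{i-2}, q_i = a_i*q_{i-1} + q_{i-2} with p_{-2}=0, p_{-1}=1, q_{-2}=1, q_{-1}=0:
  i=0: a_0=8, p_0 = 8*1 + 0 = 8, q_0 = 8*0 + 1 = 1.
  i=1: a_1=11, p_1 = 11*8 + 1 = 89, q_1 = 11*1 + 0 = 11.
  i=2: a_2=3, p_2 = 3*89 + 8 = 275, q_2 = 3*11 + 1 = 34.
  i=3: a_3=1, p_3 = 1*275 + 89 = 364, q_3 = 1*34 + 11 = 45.
  i=4: a_4=6, p_4 = 6*364 + 275 = 2459, q_4 = 6*45 + 34 = 304.
  i=5: a_5=5, p_5 = 5*2459 + 364 = 12659, q_5 = 5*304 + 45 = 1565.
  i=6: a_6=12, p_6 = 12*12659 + 2459 = 154367, q_6 = 12*1565 + 304 = 19084.
  i=7: a_7=10, p_7 = 10*154367 + 12659 = 1556329, q_7 = 10*19084 + 1565 = 192405.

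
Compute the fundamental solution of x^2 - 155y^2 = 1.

(x, y) = (249, 20)

First expand sqrt(155) as a continued fraction. With x_i = (sqrt(155) + m_i)/d_i and (m_0, d_0) = (0, 1): a_0 = floor(sqrt(155)) = 12, since 12^2 = 144 <= 155 < 169 = 13^2.
Iterate m_{i+1} = d_i*a_i - m_i, d_{i+1} = (155 - m_{i+1}^2)/d_i, a_{i+1} = floor((a_0 + m_{i+1})/d_{i+1}):
  m_1 = 1*12 - 0 = 12, d_1 = (155 - 12^2)/1 = 11/1 = 11, a_1 = floor((12 + 12)/11) = 2.
  m_2 = 11*2 - 12 = 10, d_2 = (155 - 10^2)/11 = 55/11 = 5, a_2 = floor((12 + 10)/5) = 4.
  m_3 = 5*4 - 10 = 10, d_3 = (155 - 10^2)/5 = 55/5 = 11, a_3 = floor((12 + 10)/11) = 2.
  m_4 = 11*2 - 10 = 12, d_4 = (155 - 12^2)/11 = 11/11 = 1, a_4 = floor((12 + 12)/1) = 24.
  m_5 = 1*24 - 12 = 12, d_5 = (155 - 12^2)/1 = 11/1 = 11: (m_5, d_5) = (m_1, d_1) = (12, 11), so from here the quotients repeat a_1, ..., a_4; the period length is 4.
So sqrt(155) = [12; (2, 4, 2, 24)] with period length k = 4.
k is even, so the fundamental solution of x^2 - 155y^2 = 1 is (p_{k-1}, q_{k-1}) = (p_3, q_3); compute convergents through index 3.
Convergents (p_i = a_i*p_{i-1} + p_{i-2}, q_i = a_i*q_{i-1} + q_{i-2} with p_{-2}=0, p_{-1}=1, q_{-2}=1, q_{-1}=0):
  i=0: a_0=12, p_0 = 12*1 + 0 = 12, q_0 = 12*0 + 1 = 1.
  i=1: a_1=2, p_1 = 2*12 + 1 = 25, q_1 = 2*1 + 0 = 2.
  i=2: a_2=4, p_2 = 4*25 + 12 = 112, q_2 = 4*2 + 1 = 9.
  i=3: a_3=2, p_3 = 2*112 + 25 = 249, q_3 = 2*9 + 2 = 20.
Check: 249^2 - 155*20^2 = 62001 - 62000 = 1, so (x, y) = (249, 20) solves the equation, and by the theorem it is the least positive solution.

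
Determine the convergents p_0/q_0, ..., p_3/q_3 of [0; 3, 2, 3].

Using the convergent recurrence p_i = a_i*p_{i-1} + p_{i-2}, q_i = a_i*q_{i-1} + q_{i-2} with p_{-2}=0, p_{-1}=1, q_{-2}=1, q_{-1}=0:
  i=0: a_0=0, p_0 = 0*1 + 0 = 0, q_0 = 0*0 + 1 = 1.
  i=1: a_1=3, p_1 = 3*0 + 1 = 1, q_1 = 3*1 + 0 = 3.
  i=2: a_2=2, p_2 = 2*1 + 0 = 2, q_2 = 2*3 + 1 = 7.
  i=3: a_3=3, p_3 = 3*2 + 1 = 7, q_3 = 3*7 + 3 = 24.

0/1, 1/3, 2/7, 7/24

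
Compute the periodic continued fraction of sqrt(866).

[29; (2, 2, 1, 28, 1, 2, 2, 58)]

Write x_i = (sqrt(866) + m_i)/d_i with (m_0, d_0) = (0, 1). a_0 = floor(sqrt(866)) = 29, since 29^2 = 841 <= 866 < 900 = 30^2.
Iterate m_{i+1} = d_i*a_i - m_i, d_{i+1} = (866 - m_{i+1}^2)/d_i, a_{i+1} = floor((a_0 + m_{i+1})/d_{i+1}):
  m_1 = 1*29 - 0 = 29, d_1 = (866 - 29^2)/1 = 25/1 = 25, a_1 = floor((29 + 29)/25) = 2.
  m_2 = 25*2 - 29 = 21, d_2 = (866 - 21^2)/25 = 425/25 = 17, a_2 = floor((29 + 21)/17) = 2.
  m_3 = 17*2 - 21 = 13, d_3 = (866 - 13^2)/17 = 697/17 = 41, a_3 = floor((29 + 13)/41) = 1.
  m_4 = 41*1 - 13 = 28, d_4 = (866 - 28^2)/41 = 82/41 = 2, a_4 = floor((29 + 28)/2) = 28.
  m_5 = 2*28 - 28 = 28, d_5 = (866 - 28^2)/2 = 82/2 = 41, a_5 = floor((29 + 28)/41) = 1.
  m_6 = 41*1 - 28 = 13, d_6 = (866 - 13^2)/41 = 697/41 = 17, a_6 = floor((29 + 13)/17) = 2.
  m_7 = 17*2 - 13 = 21, d_7 = (866 - 21^2)/17 = 425/17 = 25, a_7 = floor((29 + 21)/25) = 2.
  m_8 = 25*2 - 21 = 29, d_8 = (866 - 29^2)/25 = 25/25 = 1, a_8 = floor((29 + 29)/1) = 58.
  m_9 = 1*58 - 29 = 29, d_9 = (866 - 29^2)/1 = 25/1 = 25: (m_9, d_9) = (m_1, d_1) = (29, 25), so from here the quotients repeat a_1, ..., a_8; the period length is 8.
Hence the expansion of sqrt(866) is a_0 = 29 followed by the repeating block 2, 2, 1, 28, 1, 2, 2, 58 (period 8).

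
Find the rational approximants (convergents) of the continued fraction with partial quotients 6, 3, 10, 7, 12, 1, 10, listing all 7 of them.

6/1, 19/3, 196/31, 1391/220, 16888/2671, 18279/2891, 199678/31581

Using the convergent recurrence p_i = a_i*p_{i-1} + p_{i-2}, q_i = a_i*q_{i-1} + q_{i-2} with p_{-2}=0, p_{-1}=1, q_{-2}=1, q_{-1}=0:
  i=0: a_0=6, p_0 = 6*1 + 0 = 6, q_0 = 6*0 + 1 = 1.
  i=1: a_1=3, p_1 = 3*6 + 1 = 19, q_1 = 3*1 + 0 = 3.
  i=2: a_2=10, p_2 = 10*19 + 6 = 196, q_2 = 10*3 + 1 = 31.
  i=3: a_3=7, p_3 = 7*196 + 19 = 1391, q_3 = 7*31 + 3 = 220.
  i=4: a_4=12, p_4 = 12*1391 + 196 = 16888, q_4 = 12*220 + 31 = 2671.
  i=5: a_5=1, p_5 = 1*16888 + 1391 = 18279, q_5 = 1*2671 + 220 = 2891.
  i=6: a_6=10, p_6 = 10*18279 + 16888 = 199678, q_6 = 10*2891 + 2671 = 31581.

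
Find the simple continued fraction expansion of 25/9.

[2; 1, 3, 2]

Run the Euclidean algorithm on 25 and 9; the successive quotients are the partial quotients a_0, a_1, ... (each step inverts the fractional part left over by the previous one):
  25 = 2*9 + 7, so a_0 = 2.
  9 = 1*7 + 2, so a_1 = 1.
  7 = 3*2 + 1, so a_2 = 3.
  2 = 2*1 + 0, so a_3 = 2.
The remainder reaches 0 after 4 divisions, so the expansion has 4 partial quotients, read off in order.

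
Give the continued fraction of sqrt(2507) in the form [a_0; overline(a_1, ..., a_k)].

[50; overline(14, 3, 2, 1, 1, 1, 1, 1, 2, 3, 14, 100)]

Write x_i = (sqrt(2507) + m_i)/d_i with (m_0, d_0) = (0, 1). a_0 = floor(sqrt(2507)) = 50, since 50^2 = 2500 <= 2507 < 2601 = 51^2.
Iterate m_{i+1} = d_i*a_i - m_i, d_{i+1} = (2507 - m_{i+1}^2)/d_i, a_{i+1} = floor((a_0 + m_{i+1})/d_{i+1}):
  m_1 = 1*50 - 0 = 50, d_1 = (2507 - 50^2)/1 = 7/1 = 7, a_1 = floor((50 + 50)/7) = 14.
  m_2 = 7*14 - 50 = 48, d_2 = (2507 - 48^2)/7 = 203/7 = 29, a_2 = floor((50 + 48)/29) = 3.
  m_3 = 29*3 - 48 = 39, d_3 = (2507 - 39^2)/29 = 986/29 = 34, a_3 = floor((50 + 39)/34) = 2.
  m_4 = 34*2 - 39 = 29, d_4 = (2507 - 29^2)/34 = 1666/34 = 49, a_4 = floor((50 + 29)/49) = 1.
  m_5 = 49*1 - 29 = 20, d_5 = (2507 - 20^2)/49 = 2107/49 = 43, a_5 = floor((50 + 20)/43) = 1.
  m_6 = 43*1 - 20 = 23, d_6 = (2507 - 23^2)/43 = 1978/43 = 46, a_6 = floor((50 + 23)/46) = 1.
  m_7 = 46*1 - 23 = 23, d_7 = (2507 - 23^2)/46 = 1978/46 = 43, a_7 = floor((50 + 23)/43) = 1.
  m_8 = 43*1 - 23 = 20, d_8 = (2507 - 20^2)/43 = 2107/43 = 49, a_8 = floor((50 + 20)/49) = 1.
  m_9 = 49*1 - 20 = 29, d_9 = (2507 - 29^2)/49 = 1666/49 = 34, a_9 = floor((50 + 29)/34) = 2.
  m_10 = 34*2 - 29 = 39, d_10 = (2507 - 39^2)/34 = 986/34 = 29, a_10 = floor((50 + 39)/29) = 3.
  m_11 = 29*3 - 39 = 48, d_11 = (2507 - 48^2)/29 = 203/29 = 7, a_11 = floor((50 + 48)/7) = 14.
  m_12 = 7*14 - 48 = 50, d_12 = (2507 - 50^2)/7 = 7/7 = 1, a_12 = floor((50 + 50)/1) = 100.
  m_13 = 1*100 - 50 = 50, d_13 = (2507 - 50^2)/1 = 7/1 = 7: (m_13, d_13) = (m_1, d_1) = (50, 7), so from here the quotients repeat a_1, ..., a_12; the period length is 12.
Hence the expansion of sqrt(2507) is a_0 = 50 followed by the repeating block 14, 3, 2, 1, 1, 1, 1, 1, 2, 3, 14, 100 (period 12).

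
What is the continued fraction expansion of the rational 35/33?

Run the Euclidean algorithm on 35 and 33; the successive quotients are the partial quotients a_0, a_1, ... (each step inverts the fractional part left over by the previous one):
  35 = 1*33 + 2, so a_0 = 1.
  33 = 16*2 + 1, so a_1 = 16.
  2 = 2*1 + 0, so a_2 = 2.
The remainder reaches 0 after 3 divisions, so the expansion has 3 partial quotients, read off in order.

[1; 16, 2]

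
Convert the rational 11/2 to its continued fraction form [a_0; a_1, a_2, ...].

Run the Euclidean algorithm on 11 and 2; the successive quotients are the partial quotients a_0, a_1, ... (each step inverts the fractional part left over by the previous one):
  11 = 5*2 + 1, so a_0 = 5.
  2 = 2*1 + 0, so a_1 = 2.
The remainder reaches 0 after 2 divisions, so the expansion has 2 partial quotients, read off in order.

[5; 2]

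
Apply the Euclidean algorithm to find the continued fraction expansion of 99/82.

[1; 4, 1, 4, 1, 2]

Run the Euclidean algorithm on 99 and 82; the successive quotients are the partial quotients a_0, a_1, ... (each step inverts the fractional part left over by the previous one):
  99 = 1*82 + 17, so a_0 = 1.
  82 = 4*17 + 14, so a_1 = 4.
  17 = 1*14 + 3, so a_2 = 1.
  14 = 4*3 + 2, so a_3 = 4.
  3 = 1*2 + 1, so a_4 = 1.
  2 = 2*1 + 0, so a_5 = 2.
The remainder reaches 0 after 6 divisions, so the expansion has 6 partial quotients, read off in order.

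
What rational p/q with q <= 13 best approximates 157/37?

17/4

Expand x = 157/37 as a continued fraction with the Euclidean algorithm:
  157 = 4*37 + 9, so a_0 = 4.
  37 = 4*9 + 1, so a_1 = 4.
  9 = 9*1 + 0, so a_2 = 9.
so x = [4; 4, 9].
Convergents (p_i = a_i*p_{i-1} + p_{i-2}, q_i = a_i*q_{i-1} + q_{i-2} with p_{-2}=0, p_{-1}=1, q_{-2}=1, q_{-1}=0), until the denominator exceeds 13:
  i=0: a_0=4, p_0 = 4*1 + 0 = 4, q_0 = 4*0 + 1 = 1.
  i=1: a_1=4, p_1 = 4*4 + 1 = 17, q_1 = 4*1 + 0 = 4.
  i=2: a_2=9, p_2 = 9*17 + 4 = 157, q_2 = 9*4 + 1 = 37.
q_2 = 37 > 13, so the last convergent with denominator <= 13 is p_1/q_1 = 17/4.
The closest fraction with denominator <= 13 is either p_1/q_1 or the intermediate fraction (k*p_1 + p_0)/(k*q_1 + q_0) with the largest k >= 1 whose denominator stays <= 13; these approach x as k grows, and every other convergent or intermediate fraction in range is farther away.
Largest k: floor((13 - q_0)/q_1) = floor((13 - 1)/4) = 3.
That gives (3*17 + 4)/(3*4 + 1) = 55/13.
Compare the errors: |x - 17/4| = |157*4 - 17*37|/(37*4) = 1/148, and |x - 55/13| = |157*13 - 55*37|/(37*13) = 6/481.
Cross-multiplying, 1*481 = 481 < 888 = 6*148, so 1/148 is smaller: the convergent 17/4 is closer to x than 55/13.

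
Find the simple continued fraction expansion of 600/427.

[1; 2, 2, 7, 2, 1, 3]

Run the Euclidean algorithm on 600 and 427; the successive quotients are the partial quotients a_0, a_1, ... (each step inverts the fractional part left over by the previous one):
  600 = 1*427 + 173, so a_0 = 1.
  427 = 2*173 + 81, so a_1 = 2.
  173 = 2*81 + 11, so a_2 = 2.
  81 = 7*11 + 4, so a_3 = 7.
  11 = 2*4 + 3, so a_4 = 2.
  4 = 1*3 + 1, so a_5 = 1.
  3 = 3*1 + 0, so a_6 = 3.
The remainder reaches 0 after 7 divisions, so the expansion has 7 partial quotients, read off in order.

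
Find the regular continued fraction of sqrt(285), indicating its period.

Write x_i = (sqrt(285) + m_i)/d_i with (m_0, d_0) = (0, 1). a_0 = floor(sqrt(285)) = 16, since 16^2 = 256 <= 285 < 289 = 17^2.
Iterate m_{i+1} = d_i*a_i - m_i, d_{i+1} = (285 - m_{i+1}^2)/d_i, a_{i+1} = floor((a_0 + m_{i+1})/d_{i+1}):
  m_1 = 1*16 - 0 = 16, d_1 = (285 - 16^2)/1 = 29/1 = 29, a_1 = floor((16 + 16)/29) = 1.
  m_2 = 29*1 - 16 = 13, d_2 = (285 - 13^2)/29 = 116/29 = 4, a_2 = floor((16 + 13)/4) = 7.
  m_3 = 4*7 - 13 = 15, d_3 = (285 - 15^2)/4 = 60/4 = 15, a_3 = floor((16 + 15)/15) = 2.
  m_4 = 15*2 - 15 = 15, d_4 = (285 - 15^2)/15 = 60/15 = 4, a_4 = floor((16 + 15)/4) = 7.
  m_5 = 4*7 - 15 = 13, d_5 = (285 - 13^2)/4 = 116/4 = 29, a_5 = floor((16 + 13)/29) = 1.
  m_6 = 29*1 - 13 = 16, d_6 = (285 - 16^2)/29 = 29/29 = 1, a_6 = floor((16 + 16)/1) = 32.
  m_7 = 1*32 - 16 = 16, d_7 = (285 - 16^2)/1 = 29/1 = 29: (m_7, d_7) = (m_1, d_1) = (16, 29), so from here the quotients repeat a_1, ..., a_6; the period length is 6.
Hence the expansion of sqrt(285) is a_0 = 16 followed by the repeating block 1, 7, 2, 7, 1, 32 (period 6).

[16; (1, 7, 2, 7, 1, 32)]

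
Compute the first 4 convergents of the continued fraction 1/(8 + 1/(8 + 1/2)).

0/1, 1/8, 8/65, 17/138

Using the convergent recurrence p_i = a_i*p_{i-1} + p_{i-2}, q_i = a_i*q_{i-1} + q_{i-2} with p_{-2}=0, p_{-1}=1, q_{-2}=1, q_{-1}=0:
  i=0: a_0=0, p_0 = 0*1 + 0 = 0, q_0 = 0*0 + 1 = 1.
  i=1: a_1=8, p_1 = 8*0 + 1 = 1, q_1 = 8*1 + 0 = 8.
  i=2: a_2=8, p_2 = 8*1 + 0 = 8, q_2 = 8*8 + 1 = 65.
  i=3: a_3=2, p_3 = 2*8 + 1 = 17, q_3 = 2*65 + 8 = 138.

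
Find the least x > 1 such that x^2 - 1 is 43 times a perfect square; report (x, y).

First expand sqrt(43) as a continued fraction. With x_i = (sqrt(43) + m_i)/d_i and (m_0, d_0) = (0, 1): a_0 = floor(sqrt(43)) = 6, since 6^2 = 36 <= 43 < 49 = 7^2.
Iterate m_{i+1} = d_i*a_i - m_i, d_{i+1} = (43 - m_{i+1}^2)/d_i, a_{i+1} = floor((a_0 + m_{i+1})/d_{i+1}):
  m_1 = 1*6 - 0 = 6, d_1 = (43 - 6^2)/1 = 7/1 = 7, a_1 = floor((6 + 6)/7) = 1.
  m_2 = 7*1 - 6 = 1, d_2 = (43 - 1^2)/7 = 42/7 = 6, a_2 = floor((6 + 1)/6) = 1.
  m_3 = 6*1 - 1 = 5, d_3 = (43 - 5^2)/6 = 18/6 = 3, a_3 = floor((6 + 5)/3) = 3.
  m_4 = 3*3 - 5 = 4, d_4 = (43 - 4^2)/3 = 27/3 = 9, a_4 = floor((6 + 4)/9) = 1.
  m_5 = 9*1 - 4 = 5, d_5 = (43 - 5^2)/9 = 18/9 = 2, a_5 = floor((6 + 5)/2) = 5.
  m_6 = 2*5 - 5 = 5, d_6 = (43 - 5^2)/2 = 18/2 = 9, a_6 = floor((6 + 5)/9) = 1.
  m_7 = 9*1 - 5 = 4, d_7 = (43 - 4^2)/9 = 27/9 = 3, a_7 = floor((6 + 4)/3) = 3.
  m_8 = 3*3 - 4 = 5, d_8 = (43 - 5^2)/3 = 18/3 = 6, a_8 = floor((6 + 5)/6) = 1.
  m_9 = 6*1 - 5 = 1, d_9 = (43 - 1^2)/6 = 42/6 = 7, a_9 = floor((6 + 1)/7) = 1.
  m_10 = 7*1 - 1 = 6, d_10 = (43 - 6^2)/7 = 7/7 = 1, a_10 = floor((6 + 6)/1) = 12.
  m_11 = 1*12 - 6 = 6, d_11 = (43 - 6^2)/1 = 7/1 = 7: (m_11, d_11) = (m_1, d_1) = (6, 7), so from here the quotients repeat a_1, ..., a_10; the period length is 10.
So sqrt(43) = [6; (1, 1, 3, 1, 5, 1, 3, 1, 1, 12)] with period length k = 10.
k is even, so the fundamental solution of x^2 - 43y^2 = 1 is (p_{k-1}, q_{k-1}) = (p_9, q_9); compute convergents through index 9.
Convergents (p_i = a_i*p_{i-1} + p_{i-2}, q_i = a_i*q_{i-1} + q_{i-2} with p_{-2}=0, p_{-1}=1, q_{-2}=1, q_{-1}=0):
  i=0: a_0=6, p_0 = 6*1 + 0 = 6, q_0 = 6*0 + 1 = 1.
  i=1: a_1=1, p_1 = 1*6 + 1 = 7, q_1 = 1*1 + 0 = 1.
  i=2: a_2=1, p_2 = 1*7 + 6 = 13, q_2 = 1*1 + 1 = 2.
  i=3: a_3=3, p_3 = 3*13 + 7 = 46, q_3 = 3*2 + 1 = 7.
  i=4: a_4=1, p_4 = 1*46 + 13 = 59, q_4 = 1*7 + 2 = 9.
  i=5: a_5=5, p_5 = 5*59 + 46 = 341, q_5 = 5*9 + 7 = 52.
  i=6: a_6=1, p_6 = 1*341 + 59 = 400, q_6 = 1*52 + 9 = 61.
  i=7: a_7=3, p_7 = 3*400 + 341 = 1541, q_7 = 3*61 + 52 = 235.
  i=8: a_8=1, p_8 = 1*1541 + 400 = 1941, q_8 = 1*235 + 61 = 296.
  i=9: a_9=1, p_9 = 1*1941 + 1541 = 3482, q_9 = 1*296 + 235 = 531.
Check: 3482^2 - 43*531^2 = 12124324 - 12124323 = 1, so (x, y) = (3482, 531) solves the equation, and by the theorem it is the least positive solution.

(x, y) = (3482, 531)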